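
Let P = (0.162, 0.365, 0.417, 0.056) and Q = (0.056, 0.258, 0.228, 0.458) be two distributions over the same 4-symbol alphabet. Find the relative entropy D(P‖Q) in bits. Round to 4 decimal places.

D(P‖Q) = Σ p·log₂(p/q).
  0.162·log₂(0.162/0.056) = 0.24826
  0.365·log₂(0.365/0.258) = 0.18269
  0.417·log₂(0.417/0.228) = 0.36321
  0.056·log₂(0.056/0.458) = -0.16978
D(P‖Q) = 0.6244 bits.

0.6244 bits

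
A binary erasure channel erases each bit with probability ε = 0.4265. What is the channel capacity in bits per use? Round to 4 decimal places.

Binary erasure channel: capacity C = 1 − ε.
C = 1 − 0.4265 = 0.5735 bits per channel use.

0.5735 bits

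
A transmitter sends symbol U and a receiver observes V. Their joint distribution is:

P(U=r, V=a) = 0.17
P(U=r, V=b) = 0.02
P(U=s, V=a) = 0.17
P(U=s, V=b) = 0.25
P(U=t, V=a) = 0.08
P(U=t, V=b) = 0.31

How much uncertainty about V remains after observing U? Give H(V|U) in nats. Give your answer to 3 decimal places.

0.545 nats

Chain rule: H(V|U) = H(U,V) − H(U).
Marginals: p(U) = (0.1900, 0.4200, 0.3900), p(V) = (0.4200, 0.5800).
H(U,V) = 1.5924 nats; H(U) = 1.0471 nats.
H(V|U) = 1.5924 − 1.0471 = 0.545 nats.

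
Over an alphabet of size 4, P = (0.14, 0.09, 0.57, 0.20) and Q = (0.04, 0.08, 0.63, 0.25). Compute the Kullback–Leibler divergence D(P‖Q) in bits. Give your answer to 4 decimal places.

0.1216 bits

D(P‖Q) = Σ p·log₂(p/q).
  0.14·log₂(0.14/0.04) = 0.25303
  0.09·log₂(0.09/0.08) = 0.01529
  0.57·log₂(0.57/0.63) = -0.08230
  0.20·log₂(0.20/0.25) = -0.06439
D(P‖Q) = 0.1216 bits.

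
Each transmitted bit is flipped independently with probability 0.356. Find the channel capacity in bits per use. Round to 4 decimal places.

Binary symmetric channel: C = 1 − h₂(ε) where h₂ is the binary entropy function.
h₂(0.356) = −0.356·log₂0.356 − 0.644·log₂0.644 = 0.9393.
C = 1 − 0.9393 = 0.0607 bits per channel use.

0.0607 bits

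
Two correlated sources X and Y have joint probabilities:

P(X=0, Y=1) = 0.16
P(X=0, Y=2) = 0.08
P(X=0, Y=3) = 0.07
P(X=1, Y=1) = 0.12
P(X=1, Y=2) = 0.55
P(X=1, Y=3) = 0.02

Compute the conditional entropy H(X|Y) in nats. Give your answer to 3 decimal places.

0.479 nats

Marginals: p(X) = (0.3100, 0.6900), p(Y) = (0.2800, 0.6300, 0.0900).
H(X|Y) = Σ p(Y) · H(X|Y=·).
  Y=1: p=0.2800, H(X|Y=1) = 0.6829
  Y=2: p=0.6300, H(X|Y=2) = 0.3806
  Y=3: p=0.0900, H(X|Y=3) = 0.5297
Weighted sum = 0.479 nats.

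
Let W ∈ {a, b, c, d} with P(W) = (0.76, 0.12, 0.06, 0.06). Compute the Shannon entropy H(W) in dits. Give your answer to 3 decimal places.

0.348 dits

H(W) = −Σ p·log₁₀ p.
  −(0.76)·log₁₀(0.76) = 0.0906
  −(0.12)·log₁₀(0.12) = 0.1105
  −(0.06)·log₁₀(0.06) = 0.0733
  −(0.06)·log₁₀(0.06) = 0.0733
Sum: 0.0906 + 0.1105 + 0.0733 + 0.0733 = 0.348 dits.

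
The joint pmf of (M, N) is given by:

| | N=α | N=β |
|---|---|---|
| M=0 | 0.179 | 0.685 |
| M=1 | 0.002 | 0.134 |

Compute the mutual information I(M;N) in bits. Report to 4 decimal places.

Marginals: p(M) = (0.8640, 0.1360), p(N) = (0.1810, 0.8190).
I(M;N) = H(M) + H(N) − H(M,N).
H(M) = 0.5737, H(N) = 0.6823, H(M,N) = 1.2247.
I(M;N) = 0.5737 + 0.6823 − 1.2247 = 0.0313 bits.

0.0313 bits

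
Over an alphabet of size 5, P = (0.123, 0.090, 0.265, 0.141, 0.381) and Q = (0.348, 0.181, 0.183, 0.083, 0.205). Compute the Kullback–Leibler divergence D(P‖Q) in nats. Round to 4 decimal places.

0.2182 nats

D(P‖Q) = Σ p·ln(p/q).
  0.123·ln(0.123/0.348) = -0.12792
  0.090·ln(0.090/0.181) = -0.06288
  0.265·ln(0.265/0.183) = 0.09811
  0.141·ln(0.141/0.083) = 0.07472
  0.381·ln(0.381/0.205) = 0.23614
D(P‖Q) = 0.2182 nats.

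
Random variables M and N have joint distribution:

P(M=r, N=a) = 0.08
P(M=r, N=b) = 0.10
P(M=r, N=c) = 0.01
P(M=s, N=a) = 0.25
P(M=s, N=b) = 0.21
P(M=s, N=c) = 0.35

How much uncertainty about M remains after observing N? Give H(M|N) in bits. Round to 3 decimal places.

0.611 bits

Marginals: p(M) = (0.1900, 0.8100), p(N) = (0.3300, 0.3100, 0.3600).
H(M|N) = Σ p(N) · H(M|N=·).
  N=a: p=0.3300, H(M|N=a) = 0.7990
  N=b: p=0.3100, H(M|N=b) = 0.9072
  N=c: p=0.3600, H(M|N=c) = 0.1831
Weighted sum = 0.611 bits.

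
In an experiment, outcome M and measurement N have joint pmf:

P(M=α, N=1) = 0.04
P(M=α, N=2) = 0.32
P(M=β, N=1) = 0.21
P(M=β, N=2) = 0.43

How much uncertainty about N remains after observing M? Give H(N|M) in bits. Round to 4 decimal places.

0.7655 bits

Marginals: p(M) = (0.3600, 0.6400), p(N) = (0.2500, 0.7500).
H(N|M) = Σ p(M) · H(N|M=·).
  M=α: p=0.3600, H(N|M=α) = 0.5033
  M=β: p=0.6400, H(N|M=β) = 0.9130
Weighted sum = 0.7655 bits.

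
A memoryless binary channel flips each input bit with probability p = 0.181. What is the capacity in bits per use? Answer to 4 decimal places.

0.3177 bits

Binary symmetric channel: C = 1 − h₂(ε) where h₂ is the binary entropy function.
h₂(0.181) = −0.181·log₂0.181 − 0.819·log₂0.819 = 0.6823.
C = 1 − 0.6823 = 0.3177 bits per channel use.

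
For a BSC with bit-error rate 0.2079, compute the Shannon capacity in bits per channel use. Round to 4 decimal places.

Binary symmetric channel: C = 1 − h₂(ε) where h₂ is the binary entropy function.
h₂(0.2079) = −0.2079·log₂0.2079 − 0.7921·log₂0.7921 = 0.7374.
C = 1 − 0.7374 = 0.2626 bits per channel use.

0.2626 bits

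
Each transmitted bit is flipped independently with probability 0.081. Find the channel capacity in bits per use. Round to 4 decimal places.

0.5943 bits

Binary symmetric channel: C = 1 − h₂(ε) where h₂ is the binary entropy function.
h₂(0.081) = −0.081·log₂0.081 − 0.919·log₂0.919 = 0.4057.
C = 1 − 0.4057 = 0.5943 bits per channel use.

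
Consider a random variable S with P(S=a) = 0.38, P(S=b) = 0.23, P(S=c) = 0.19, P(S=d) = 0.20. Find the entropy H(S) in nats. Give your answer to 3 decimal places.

H(S) = −Σ p·ln p.
  −(0.38)·ln(0.38) = 0.3677
  −(0.23)·ln(0.23) = 0.3380
  −(0.19)·ln(0.19) = 0.3155
  −(0.20)·ln(0.20) = 0.3219
Sum: 0.3677 + 0.3380 + 0.3155 + 0.3219 = 1.343 nats.

1.343 nats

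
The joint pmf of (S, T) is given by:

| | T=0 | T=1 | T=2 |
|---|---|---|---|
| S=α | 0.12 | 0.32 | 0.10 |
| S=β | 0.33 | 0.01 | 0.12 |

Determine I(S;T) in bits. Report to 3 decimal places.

Marginals: p(S) = (0.5400, 0.4600), p(T) = (0.4500, 0.3300, 0.2200).
I(S;T) = H(S) + H(T) − H(S,T).
H(S) = 0.9954, H(T) = 1.5268, H(S,T) = 2.1866.
I(S;T) = 0.9954 + 1.5268 − 2.1866 = 0.336 bits.

0.336 bits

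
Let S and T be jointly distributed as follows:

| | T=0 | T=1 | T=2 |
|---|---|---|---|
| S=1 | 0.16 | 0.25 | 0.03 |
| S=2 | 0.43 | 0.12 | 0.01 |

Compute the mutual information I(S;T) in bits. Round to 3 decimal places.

0.123 bits

Marginals: p(S) = (0.4400, 0.5600), p(T) = (0.5900, 0.3700, 0.0400).
I(S;T) = H(S) + H(T) − H(S,T).
H(S) = 0.9896, H(T) = 1.1656, H(S,T) = 2.0319.
I(S;T) = 0.9896 + 1.1656 − 2.0319 = 0.123 bits.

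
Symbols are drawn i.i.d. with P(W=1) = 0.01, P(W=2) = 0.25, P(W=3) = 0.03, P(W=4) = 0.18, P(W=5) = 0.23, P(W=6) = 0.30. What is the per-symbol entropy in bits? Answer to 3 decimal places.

2.172 bits

H(W) = −Σ p·log₂ p.
  −(0.01)·log₂(0.01) = 0.0664
  −(0.25)·log₂(0.25) = 0.5000
  −(0.03)·log₂(0.03) = 0.1518
  −(0.18)·log₂(0.18) = 0.4453
  −(0.23)·log₂(0.23) = 0.4877
  −(0.30)·log₂(0.30) = 0.5211
Sum: 0.0664 + 0.5000 + 0.1518 + 0.4453 + 0.4877 + 0.5211 = 2.172 bits.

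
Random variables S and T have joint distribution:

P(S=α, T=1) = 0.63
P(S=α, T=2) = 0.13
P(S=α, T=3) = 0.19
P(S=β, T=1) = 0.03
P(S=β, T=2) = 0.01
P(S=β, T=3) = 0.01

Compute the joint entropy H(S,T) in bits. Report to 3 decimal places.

H(S,T) = −Σ p(x,y)·log₂ p(x,y) over all 6 cells.
  cell (α,1): −0.63·log₂0.63 = 0.4199
  cell (α,2): −0.13·log₂0.13 = 0.3826
  cell (α,3): −0.19·log₂0.19 = 0.4552
  cell (β,1): −0.03·log₂0.03 = 0.1518
  cell (β,2): −0.01·log₂0.01 = 0.0664
  cell (β,3): −0.01·log₂0.01 = 0.0664
Sum = 1.542 bits.

1.542 bits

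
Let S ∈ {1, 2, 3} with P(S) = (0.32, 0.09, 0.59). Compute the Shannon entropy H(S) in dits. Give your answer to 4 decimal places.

H(S) = −Σ p·log₁₀ p.
  −(0.32)·log₁₀(0.32) = 0.15835
  −(0.09)·log₁₀(0.09) = 0.09412
  −(0.59)·log₁₀(0.59) = 0.13520
Sum: 0.15835 + 0.09412 + 0.13520 = 0.3877 dits.

0.3877 dits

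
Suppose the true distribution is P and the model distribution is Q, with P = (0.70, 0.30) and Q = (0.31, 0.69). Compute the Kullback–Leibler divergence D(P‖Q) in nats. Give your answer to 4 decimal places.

D(P‖Q) = Σ p·ln(p/q).
  0.70·ln(0.70/0.31) = 0.57016
  0.30·ln(0.30/0.69) = -0.24987
D(P‖Q) = 0.3203 nats.

0.3203 nats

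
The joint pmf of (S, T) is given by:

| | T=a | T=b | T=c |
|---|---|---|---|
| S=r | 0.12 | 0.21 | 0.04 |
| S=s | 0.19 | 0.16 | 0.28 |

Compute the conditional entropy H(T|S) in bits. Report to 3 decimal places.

Chain rule: H(T|S) = H(S,T) − H(S).
Marginals: p(S) = (0.3700, 0.6300), p(T) = (0.3100, 0.3700, 0.3200).
H(S,T) = 2.4181 bits; H(S) = 0.9507 bits.
H(T|S) = 2.4181 − 0.9507 = 1.467 bits.

1.467 bits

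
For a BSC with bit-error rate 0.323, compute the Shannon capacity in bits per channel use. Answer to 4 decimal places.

Binary symmetric channel: C = 1 − h₂(ε) where h₂ is the binary entropy function.
h₂(0.323) = −0.323·log₂0.323 − 0.677·log₂0.677 = 0.9076.
C = 1 − 0.9076 = 0.0924 bits per channel use.

0.0924 bits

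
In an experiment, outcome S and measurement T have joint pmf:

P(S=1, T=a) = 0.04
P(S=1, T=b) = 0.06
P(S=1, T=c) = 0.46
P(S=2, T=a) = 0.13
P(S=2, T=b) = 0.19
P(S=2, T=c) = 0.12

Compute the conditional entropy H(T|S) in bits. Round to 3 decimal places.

1.160 bits

Chain rule: H(T|S) = H(S,T) − H(S).
Marginals: p(S) = (0.5600, 0.4400), p(T) = (0.1700, 0.2500, 0.5800).
H(S,T) = 2.1496 bits; H(S) = 0.9896 bits.
H(T|S) = 2.1496 − 0.9896 = 1.160 bits.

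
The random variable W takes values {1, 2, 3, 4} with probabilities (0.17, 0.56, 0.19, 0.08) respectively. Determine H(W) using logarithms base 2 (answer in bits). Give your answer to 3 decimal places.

1.650 bits

H(W) = −Σ p·log₂ p.
  −(0.17)·log₂(0.17) = 0.4346
  −(0.56)·log₂(0.56) = 0.4684
  −(0.19)·log₂(0.19) = 0.4552
  −(0.08)·log₂(0.08) = 0.2915
Sum: 0.4346 + 0.4684 + 0.4552 + 0.2915 = 1.650 bits.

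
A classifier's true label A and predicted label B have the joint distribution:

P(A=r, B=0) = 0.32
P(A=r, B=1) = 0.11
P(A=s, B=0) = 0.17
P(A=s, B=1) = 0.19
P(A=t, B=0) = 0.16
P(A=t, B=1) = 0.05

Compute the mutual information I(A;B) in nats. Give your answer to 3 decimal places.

Marginals: p(A) = (0.4300, 0.3600, 0.2100), p(B) = (0.6500, 0.3500).
I(A;B) = Σ p(x,y)·ln[p(x,y)/(p(x)p(y))].
  (r,0): 0.32·ln(1.1449) = 0.0433
  (r,1): 0.11·ln(0.7309) = -0.0345
  (s,0): 0.17·ln(0.7265) = -0.0543
  (s,1): 0.19·ln(1.5079) = 0.0780
  (t,0): 0.16·ln(1.1722) = 0.0254
  (t,1): 0.05·ln(0.6803) = -0.0193
Sum = 0.039 nats.

0.039 nats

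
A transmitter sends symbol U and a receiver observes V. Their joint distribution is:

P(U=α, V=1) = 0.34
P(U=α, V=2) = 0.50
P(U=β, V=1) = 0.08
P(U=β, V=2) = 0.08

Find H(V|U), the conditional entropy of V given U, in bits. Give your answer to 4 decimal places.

Chain rule: H(V|U) = H(U,V) − H(U).
Marginals: p(U) = (0.8400, 0.1600), p(V) = (0.4200, 0.5800).
H(U,V) = 1.6122 bits; H(U) = 0.6343 bits.
H(V|U) = 1.6122 − 0.6343 = 0.9779 bits.

0.9779 bits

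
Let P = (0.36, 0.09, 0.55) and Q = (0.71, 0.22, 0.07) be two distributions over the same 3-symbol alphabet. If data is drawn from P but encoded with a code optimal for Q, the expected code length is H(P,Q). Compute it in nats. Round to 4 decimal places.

1.7222 nats

H(P,Q) = −Σ p·ln q.
  −0.36·ln(0.71) = 0.12330
  −0.09·ln(0.22) = 0.13627
  −0.55·ln(0.07) = 1.46259
H(P,Q) = 1.7222 nats.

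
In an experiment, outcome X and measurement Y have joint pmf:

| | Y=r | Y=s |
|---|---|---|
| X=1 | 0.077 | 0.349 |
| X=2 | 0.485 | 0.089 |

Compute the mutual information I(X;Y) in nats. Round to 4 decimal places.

Marginals: p(X) = (0.4260, 0.5740), p(Y) = (0.5620, 0.4380).
I(X;Y) = Σ p(x,y)·ln[p(x,y)/(p(x)p(y))].
  (1,r): 0.077·ln(0.3216) = -0.08735
  (1,s): 0.349·ln(1.8704) = 0.21853
  (2,r): 0.485·ln(1.5035) = 0.19777
  (2,s): 0.089·ln(0.3540) = -0.09242
Sum = 0.2365 nats.

0.2365 nats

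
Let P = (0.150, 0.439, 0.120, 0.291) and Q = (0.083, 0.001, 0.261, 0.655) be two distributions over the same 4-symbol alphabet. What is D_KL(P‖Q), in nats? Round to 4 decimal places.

2.4305 nats

D(P‖Q) = Σ p·ln(p/q).
  0.150·ln(0.150/0.083) = 0.08877
  0.439·ln(0.439/0.001) = 2.67110
  0.120·ln(0.120/0.261) = -0.09324
  0.291·ln(0.291/0.655) = -0.23609
D(P‖Q) = 2.4305 nats.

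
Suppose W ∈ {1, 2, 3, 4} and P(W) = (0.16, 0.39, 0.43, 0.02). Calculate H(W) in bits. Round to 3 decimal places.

1.589 bits

H(W) = −Σ p·log₂ p.
  −(0.16)·log₂(0.16) = 0.4230
  −(0.39)·log₂(0.39) = 0.5298
  −(0.43)·log₂(0.43) = 0.5236
  −(0.02)·log₂(0.02) = 0.1129
Sum: 0.4230 + 0.5298 + 0.5236 + 0.1129 = 1.589 bits.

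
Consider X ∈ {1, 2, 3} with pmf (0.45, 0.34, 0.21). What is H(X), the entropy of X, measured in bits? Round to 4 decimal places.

H(X) = −Σ p·log₂ p.
  −(0.45)·log₂(0.45) = 0.51840
  −(0.34)·log₂(0.34) = 0.52917
  −(0.21)·log₂(0.21) = 0.47282
Sum: 0.51840 + 0.52917 + 0.47282 = 1.5204 bits.

1.5204 bits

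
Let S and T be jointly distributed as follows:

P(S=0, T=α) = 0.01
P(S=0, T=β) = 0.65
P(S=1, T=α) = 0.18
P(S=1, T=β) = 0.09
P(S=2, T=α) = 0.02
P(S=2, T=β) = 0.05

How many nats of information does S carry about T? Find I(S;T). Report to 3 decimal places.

Marginals: p(S) = (0.6600, 0.2700, 0.0700), p(T) = (0.2100, 0.7900).
I(S;T) = H(S) + H(T) − H(S,T).
H(S) = 0.8139, H(T) = 0.5140, H(S,T) = 1.0795.
I(S;T) = 0.8139 + 0.5140 − 1.0795 = 0.248 nats.

0.248 nats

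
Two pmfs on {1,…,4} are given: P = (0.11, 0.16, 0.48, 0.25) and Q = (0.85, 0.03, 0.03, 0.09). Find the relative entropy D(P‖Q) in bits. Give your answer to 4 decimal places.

2.3504 bits

D(P‖Q) = Σ p·log₂(p/q).
  0.11·log₂(0.11/0.85) = -0.32450
  0.16·log₂(0.16/0.03) = 0.38641
  0.48·log₂(0.48/0.03) = 1.92000
  0.25·log₂(0.25/0.09) = 0.36848
D(P‖Q) = 2.3504 bits.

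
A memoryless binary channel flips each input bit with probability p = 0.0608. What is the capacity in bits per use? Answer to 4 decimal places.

Binary symmetric channel: C = 1 − h₂(ε) where h₂ is the binary entropy function.
h₂(0.0608) = −0.0608·log₂0.0608 − 0.9392·log₂0.9392 = 0.3306.
C = 1 − 0.3306 = 0.6694 bits per channel use.

0.6694 bits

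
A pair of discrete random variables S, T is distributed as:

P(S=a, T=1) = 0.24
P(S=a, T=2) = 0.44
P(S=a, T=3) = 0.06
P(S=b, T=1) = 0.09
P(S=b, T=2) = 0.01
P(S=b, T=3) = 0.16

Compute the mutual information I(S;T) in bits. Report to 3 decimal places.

Marginals: p(S) = (0.7400, 0.2600), p(T) = (0.3300, 0.4500, 0.2200).
I(S;T) = H(S) + H(T) − H(S,T).
H(S) = 0.8267, H(T) = 1.5268, H(S,T) = 2.0609.
I(S;T) = 0.8267 + 1.5268 − 2.0609 = 0.293 bits.

0.293 bits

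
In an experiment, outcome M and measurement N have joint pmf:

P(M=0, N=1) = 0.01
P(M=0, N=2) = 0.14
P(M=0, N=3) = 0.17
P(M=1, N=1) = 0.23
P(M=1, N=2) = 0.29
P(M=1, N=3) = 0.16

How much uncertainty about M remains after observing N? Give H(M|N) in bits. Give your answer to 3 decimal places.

0.781 bits

Chain rule: H(M|N) = H(M,N) − H(N).
Marginals: p(M) = (0.3200, 0.6800), p(N) = (0.2400, 0.4300, 0.3300).
H(M,N) = 2.3267 bits; H(N) = 1.5455 bits.
H(M|N) = 2.3267 − 1.5455 = 0.781 bits.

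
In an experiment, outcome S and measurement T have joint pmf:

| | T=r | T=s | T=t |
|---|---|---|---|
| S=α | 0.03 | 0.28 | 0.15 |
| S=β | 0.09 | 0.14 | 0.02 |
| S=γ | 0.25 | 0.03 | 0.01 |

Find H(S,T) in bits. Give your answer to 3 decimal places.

2.617 bits

H(S,T) = −Σ p(x,y)·log₂ p(x,y) over all 9 cells.
  cell (α,r): −0.03·log₂0.03 = 0.1518
  cell (α,s): −0.28·log₂0.28 = 0.5142
  cell (α,t): −0.15·log₂0.15 = 0.4105
  cell (β,r): −0.09·log₂0.09 = 0.3127
  cell (β,s): −0.14·log₂0.14 = 0.3971
  cell (β,t): −0.02·log₂0.02 = 0.1129
  cell (γ,r): −0.25·log₂0.25 = 0.5000
  cell (γ,s): −0.03·log₂0.03 = 0.1518
  cell (γ,t): −0.01·log₂0.01 = 0.0664
Sum = 2.617 bits.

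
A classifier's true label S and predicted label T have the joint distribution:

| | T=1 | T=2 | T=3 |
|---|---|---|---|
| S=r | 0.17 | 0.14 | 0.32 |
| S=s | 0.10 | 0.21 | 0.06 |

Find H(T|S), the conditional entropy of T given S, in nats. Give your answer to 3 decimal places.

Chain rule: H(T|S) = H(S,T) − H(S).
Marginals: p(S) = (0.6300, 0.3700), p(T) = (0.2700, 0.3500, 0.3800).
H(S,T) = 1.6679 nats; H(S) = 0.6590 nats.
H(T|S) = 1.6679 − 0.6590 = 1.009 nats.

1.009 nats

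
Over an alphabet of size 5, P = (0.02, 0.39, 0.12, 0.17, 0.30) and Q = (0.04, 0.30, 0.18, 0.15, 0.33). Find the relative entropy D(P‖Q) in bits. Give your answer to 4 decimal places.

0.0469 bits

D(P‖Q) = Σ p·log₂(p/q).
  0.02·log₂(0.02/0.04) = -0.02000
  0.39·log₂(0.39/0.30) = 0.14762
  0.12·log₂(0.12/0.18) = -0.07020
  0.17·log₂(0.17/0.15) = 0.03070
  0.30·log₂(0.30/0.33) = -0.04125
D(P‖Q) = 0.0469 bits.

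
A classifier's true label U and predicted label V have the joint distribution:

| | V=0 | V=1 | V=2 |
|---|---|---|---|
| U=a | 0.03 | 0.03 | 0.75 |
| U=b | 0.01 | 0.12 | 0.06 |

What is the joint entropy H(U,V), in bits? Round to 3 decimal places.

1.292 bits

H(U,V) = −Σ p(x,y)·log₂ p(x,y) over all 6 cells.
  cell (a,0): −0.03·log₂0.03 = 0.1518
  cell (a,1): −0.03·log₂0.03 = 0.1518
  cell (a,2): −0.75·log₂0.75 = 0.3113
  cell (b,0): −0.01·log₂0.01 = 0.0664
  cell (b,1): −0.12·log₂0.12 = 0.3671
  cell (b,2): −0.06·log₂0.06 = 0.2435
Sum = 1.292 bits.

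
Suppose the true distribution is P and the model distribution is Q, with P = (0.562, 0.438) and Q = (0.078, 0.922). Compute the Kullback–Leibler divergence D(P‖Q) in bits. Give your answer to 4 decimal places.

1.1308 bits

D(P‖Q) = Σ p·log₂(p/q).
  0.562·log₂(0.562/0.078) = 1.60115
  0.438·log₂(0.438/0.922) = -0.47034
D(P‖Q) = 1.1308 bits.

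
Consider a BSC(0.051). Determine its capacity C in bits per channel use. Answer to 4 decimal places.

0.7094 bits

Binary symmetric channel: C = 1 − h₂(ε) where h₂ is the binary entropy function.
h₂(0.051) = −0.051·log₂0.051 − 0.949·log₂0.949 = 0.2906.
C = 1 − 0.2906 = 0.7094 bits per channel use.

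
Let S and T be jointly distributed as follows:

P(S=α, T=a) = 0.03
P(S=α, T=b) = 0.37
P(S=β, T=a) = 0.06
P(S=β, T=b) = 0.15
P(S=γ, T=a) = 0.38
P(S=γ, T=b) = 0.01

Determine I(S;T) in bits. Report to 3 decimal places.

Marginals: p(S) = (0.4000, 0.2100, 0.3900), p(T) = (0.4700, 0.5300).
I(S;T) = Σ p(x,y)·log₂[p(x,y)/(p(x)p(y))].
  (α,a): 0.03·log₂(0.1596) = -0.0794
  (α,b): 0.37·log₂(1.7453) = 0.2973
  (β,a): 0.06·log₂(0.6079) = -0.0431
  (β,b): 0.15·log₂(1.3477) = 0.0646
  (γ,a): 0.38·log₂(2.0731) = 0.3997
  (γ,b): 0.01·log₂(0.0484) = -0.0437
Sum = 0.595 bits.

0.595 bits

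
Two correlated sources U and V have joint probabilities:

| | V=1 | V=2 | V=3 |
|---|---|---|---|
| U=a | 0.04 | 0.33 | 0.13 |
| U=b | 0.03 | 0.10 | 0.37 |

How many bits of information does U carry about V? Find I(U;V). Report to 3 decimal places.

Marginals: p(U) = (0.5000, 0.5000), p(V) = (0.0700, 0.4300, 0.5000).
I(U;V) = Σ p(x,y)·log₂[p(x,y)/(p(x)p(y))].
  (a,1): 0.04·log₂(1.1429) = 0.0077
  (a,2): 0.33·log₂(1.5349) = 0.2040
  (a,3): 0.13·log₂(0.5200) = -0.1226
  (b,1): 0.03·log₂(0.8571) = -0.0067
  (b,2): 0.10·log₂(0.4651) = -0.1104
  (b,3): 0.37·log₂(1.4800) = 0.2093
Sum = 0.181 bits.

0.181 bits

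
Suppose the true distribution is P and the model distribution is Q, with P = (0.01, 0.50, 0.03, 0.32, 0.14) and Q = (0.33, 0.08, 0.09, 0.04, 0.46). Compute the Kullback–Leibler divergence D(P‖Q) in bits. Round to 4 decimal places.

D(P‖Q) = Σ p·log₂(p/q).
  0.01·log₂(0.01/0.33) = -0.05044
  0.50·log₂(0.50/0.08) = 1.32193
  0.03·log₂(0.03/0.09) = -0.04755
  0.32·log₂(0.32/0.04) = 0.96000
  0.14·log₂(0.14/0.46) = -0.24027
D(P‖Q) = 1.9437 bits.

1.9437 bits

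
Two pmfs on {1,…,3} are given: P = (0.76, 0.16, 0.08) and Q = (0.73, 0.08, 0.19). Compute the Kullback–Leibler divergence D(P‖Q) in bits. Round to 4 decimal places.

D(P‖Q) = Σ p·log₂(p/q).
  0.76·log₂(0.76/0.73) = 0.04416
  0.16·log₂(0.16/0.08) = 0.16000
  0.08·log₂(0.08/0.19) = -0.09983
D(P‖Q) = 0.1043 bits.

0.1043 bits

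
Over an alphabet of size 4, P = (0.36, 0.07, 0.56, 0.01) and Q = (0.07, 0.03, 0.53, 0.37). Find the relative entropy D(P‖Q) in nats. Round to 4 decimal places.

D(P‖Q) = Σ p·ln(p/q).
  0.36·ln(0.36/0.07) = 0.58954
  0.07·ln(0.07/0.03) = 0.05931
  0.56·ln(0.56/0.53) = 0.03083
  0.01·ln(0.01/0.37) = -0.03611
D(P‖Q) = 0.6436 nats.

0.6436 nats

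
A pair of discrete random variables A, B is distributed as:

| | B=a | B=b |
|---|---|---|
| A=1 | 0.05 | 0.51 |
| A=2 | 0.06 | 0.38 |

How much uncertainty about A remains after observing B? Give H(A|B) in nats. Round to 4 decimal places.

0.6832 nats

Chain rule: H(A|B) = H(A,B) − H(B).
Marginals: p(A) = (0.5600, 0.4400), p(B) = (0.1100, 0.8900).
H(A,B) = 1.0297 nats; H(B) = 0.3465 nats.
H(A|B) = 1.0297 − 0.3465 = 0.6832 nats.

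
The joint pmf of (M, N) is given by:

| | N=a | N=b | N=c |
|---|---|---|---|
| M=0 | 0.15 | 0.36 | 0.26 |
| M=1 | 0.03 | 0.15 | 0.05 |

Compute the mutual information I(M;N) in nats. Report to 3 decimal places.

0.012 nats

Marginals: p(M) = (0.7700, 0.2300), p(N) = (0.1800, 0.5100, 0.3100).
I(M;N) = Σ p(x,y)·ln[p(x,y)/(p(x)p(y))].
  (0,a): 0.15·ln(1.0823) = 0.0119
  (0,b): 0.36·ln(0.9167) = -0.0313
  (0,c): 0.26·ln(1.0892) = 0.0222
  (1,a): 0.03·ln(0.7246) = -0.0097
  (1,b): 0.15·ln(1.2788) = 0.0369
  (1,c): 0.05·ln(0.7013) = -0.0177
Sum = 0.012 nats.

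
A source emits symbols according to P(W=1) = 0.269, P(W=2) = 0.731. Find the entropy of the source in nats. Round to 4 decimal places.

H(W) = −Σ p·ln p.
  −(0.269)·ln(0.269) = 0.35321
  −(0.731)·ln(0.731) = 0.22905
Sum: 0.35321 + 0.22905 = 0.5823 nats.

0.5823 nats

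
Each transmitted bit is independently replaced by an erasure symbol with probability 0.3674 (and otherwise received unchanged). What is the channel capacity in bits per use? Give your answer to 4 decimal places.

0.6326 bits

Binary erasure channel: capacity C = 1 − ε.
C = 1 − 0.3674 = 0.6326 bits per channel use.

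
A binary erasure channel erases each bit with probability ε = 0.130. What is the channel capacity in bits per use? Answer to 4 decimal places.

0.8700 bits

Binary erasure channel: capacity C = 1 − ε.
C = 1 − 0.130 = 0.8700 bits per channel use.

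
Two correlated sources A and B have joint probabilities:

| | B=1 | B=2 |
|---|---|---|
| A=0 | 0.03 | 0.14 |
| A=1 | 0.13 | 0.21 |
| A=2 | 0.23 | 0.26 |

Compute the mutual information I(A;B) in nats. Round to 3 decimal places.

0.025 nats

Marginals: p(A) = (0.1700, 0.3400, 0.4900), p(B) = (0.3900, 0.6100).
I(A;B) = Σ p(x,y)·ln[p(x,y)/(p(x)p(y))].
  (0,1): 0.03·ln(0.4525) = -0.0238
  (0,2): 0.14·ln(1.3500) = 0.0420
  (1,1): 0.13·ln(0.9804) = -0.0026
  (1,2): 0.21·ln(1.0125) = 0.0026
  (2,1): 0.23·ln(1.2036) = 0.0426
  (2,2): 0.26·ln(0.8699) = -0.0363
Sum = 0.025 nats.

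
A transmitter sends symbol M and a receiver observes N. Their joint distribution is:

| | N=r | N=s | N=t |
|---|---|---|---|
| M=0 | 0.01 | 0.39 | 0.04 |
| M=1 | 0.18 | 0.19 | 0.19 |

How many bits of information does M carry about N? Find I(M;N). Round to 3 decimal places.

0.251 bits

Marginals: p(M) = (0.4400, 0.5600), p(N) = (0.1900, 0.5800, 0.2300).
I(M;N) = H(M) + H(N) − H(M,N).
H(M) = 0.9896, H(N) = 1.3987, H(M,N) = 2.1378.
I(M;N) = 0.9896 + 1.3987 − 2.1378 = 0.251 bits.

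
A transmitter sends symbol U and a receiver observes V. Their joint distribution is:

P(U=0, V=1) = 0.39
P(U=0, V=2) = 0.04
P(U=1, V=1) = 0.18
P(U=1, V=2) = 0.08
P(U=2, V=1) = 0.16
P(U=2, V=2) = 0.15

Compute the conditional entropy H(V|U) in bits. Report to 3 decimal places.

0.733 bits

Marginals: p(U) = (0.4300, 0.2600, 0.3100), p(V) = (0.7300, 0.2700).
H(V|U) = Σ p(U) · H(V|U=·).
  U=0: p=0.4300, H(V|U=0) = 0.4465
  U=1: p=0.2600, H(V|U=1) = 0.8905
  U=2: p=0.3100, H(V|U=2) = 0.9992
Weighted sum = 0.733 bits.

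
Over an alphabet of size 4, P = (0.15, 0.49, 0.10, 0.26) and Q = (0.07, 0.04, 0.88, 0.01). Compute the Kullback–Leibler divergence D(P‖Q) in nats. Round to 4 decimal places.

D(P‖Q) = Σ p·ln(p/q).
  0.15·ln(0.15/0.07) = 0.11432
  0.49·ln(0.49/0.04) = 1.22771
  0.10·ln(0.10/0.88) = -0.21748
  0.26·ln(0.26/0.01) = 0.84711
D(P‖Q) = 1.9717 nats.

1.9717 nats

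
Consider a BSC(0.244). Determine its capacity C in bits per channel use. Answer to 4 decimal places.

0.1984 bits

Binary symmetric channel: C = 1 − h₂(ε) where h₂ is the binary entropy function.
h₂(0.244) = −0.244·log₂0.244 − 0.756·log₂0.756 = 0.8016.
C = 1 − 0.8016 = 0.1984 bits per channel use.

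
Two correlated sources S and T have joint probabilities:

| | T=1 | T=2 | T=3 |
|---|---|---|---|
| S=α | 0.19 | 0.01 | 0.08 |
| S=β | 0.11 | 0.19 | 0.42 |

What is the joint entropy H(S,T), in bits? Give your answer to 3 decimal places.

2.144 bits

H(S,T) = −Σ p(x,y)·log₂ p(x,y) over all 6 cells.
  cell (α,1): −0.19·log₂0.19 = 0.4552
  cell (α,2): −0.01·log₂0.01 = 0.0664
  cell (α,3): −0.08·log₂0.08 = 0.2915
  cell (β,1): −0.11·log₂0.11 = 0.3503
  cell (β,2): −0.19·log₂0.19 = 0.4552
  cell (β,3): −0.42·log₂0.42 = 0.5256
Sum = 2.144 bits.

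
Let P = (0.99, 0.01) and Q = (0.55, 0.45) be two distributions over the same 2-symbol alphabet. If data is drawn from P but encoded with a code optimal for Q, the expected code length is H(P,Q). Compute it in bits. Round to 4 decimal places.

H(P,Q) = −Σ p·log₂ q.
  −0.99·log₂(0.55) = 0.85387
  −0.01·log₂(0.45) = 0.01152
H(P,Q) = 0.8654 bits.

0.8654 bits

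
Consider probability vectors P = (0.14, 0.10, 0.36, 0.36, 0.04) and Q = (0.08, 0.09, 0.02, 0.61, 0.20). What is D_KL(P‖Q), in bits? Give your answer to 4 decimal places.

D(P‖Q) = Σ p·log₂(p/q).
  0.14·log₂(0.14/0.08) = 0.11303
  0.10·log₂(0.10/0.09) = 0.01520
  0.36·log₂(0.36/0.02) = 1.50117
  0.36·log₂(0.36/0.61) = -0.27389
  0.04·log₂(0.04/0.20) = -0.09288
D(P‖Q) = 1.2626 bits.

1.2626 bits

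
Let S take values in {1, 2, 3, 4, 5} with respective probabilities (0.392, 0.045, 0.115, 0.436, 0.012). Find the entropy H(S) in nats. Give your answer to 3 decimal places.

1.170 nats

H(S) = −Σ p·ln p.
  −(0.392)·ln(0.392) = 0.3671
  −(0.045)·ln(0.045) = 0.1395
  −(0.115)·ln(0.115) = 0.2487
  −(0.436)·ln(0.436) = 0.3619
  −(0.012)·ln(0.012) = 0.0531
Sum: 0.3671 + 0.1395 + 0.2487 + 0.3619 + 0.0531 = 1.170 nats.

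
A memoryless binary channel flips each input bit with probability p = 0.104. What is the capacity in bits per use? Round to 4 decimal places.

0.5185 bits

Binary symmetric channel: C = 1 − h₂(ε) where h₂ is the binary entropy function.
h₂(0.104) = −0.104·log₂0.104 − 0.896·log₂0.896 = 0.4815.
C = 1 − 0.4815 = 0.5185 bits per channel use.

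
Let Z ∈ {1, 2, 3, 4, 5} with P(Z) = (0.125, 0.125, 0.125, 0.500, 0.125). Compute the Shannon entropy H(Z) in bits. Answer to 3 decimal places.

H(Z) = −Σ p·log₂ p.
  −(0.125)·log₂(0.125) = 0.3750
  −(0.125)·log₂(0.125) = 0.3750
  −(0.125)·log₂(0.125) = 0.3750
  −(0.500)·log₂(0.500) = 0.5000
  −(0.125)·log₂(0.125) = 0.3750
Sum: 0.3750 + 0.3750 + 0.3750 + 0.5000 + 0.3750 = 2.000 bits.

2.000 bits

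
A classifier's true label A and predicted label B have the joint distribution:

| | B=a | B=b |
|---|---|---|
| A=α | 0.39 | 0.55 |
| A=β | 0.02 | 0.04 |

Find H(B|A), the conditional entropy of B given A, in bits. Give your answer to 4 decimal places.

0.9754 bits

Chain rule: H(B|A) = H(A,B) − H(A).
Marginals: p(A) = (0.9400, 0.0600), p(B) = (0.4100, 0.5900).
H(A,B) = 1.3028 bits; H(A) = 0.3274 bits.
H(B|A) = 1.3028 − 0.3274 = 0.9754 bits.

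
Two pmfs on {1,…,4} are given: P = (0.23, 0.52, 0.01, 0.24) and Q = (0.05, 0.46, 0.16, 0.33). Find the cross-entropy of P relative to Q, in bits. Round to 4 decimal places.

1.9869 bits

H(P,Q) = −Σ p·log₂ q.
  −0.23·log₂(0.05) = 0.99404
  −0.52·log₂(0.46) = 0.58255
  −0.01·log₂(0.16) = 0.02644
  −0.24·log₂(0.33) = 0.38387
H(P,Q) = 1.9869 bits.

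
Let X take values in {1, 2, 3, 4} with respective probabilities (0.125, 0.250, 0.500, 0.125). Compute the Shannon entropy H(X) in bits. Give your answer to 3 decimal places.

1.750 bits

H(X) = −Σ p·log₂ p.
  −(0.125)·log₂(0.125) = 0.3750
  −(0.250)·log₂(0.250) = 0.5000
  −(0.500)·log₂(0.500) = 0.5000
  −(0.125)·log₂(0.125) = 0.3750
Sum: 0.3750 + 0.5000 + 0.5000 + 0.3750 = 1.750 bits.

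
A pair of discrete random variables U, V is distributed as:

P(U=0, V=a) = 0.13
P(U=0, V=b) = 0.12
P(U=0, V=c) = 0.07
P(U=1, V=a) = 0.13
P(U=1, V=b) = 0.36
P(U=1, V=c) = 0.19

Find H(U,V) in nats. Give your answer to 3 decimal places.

1.654 nats

H(U,V) = −Σ p(x,y)·ln p(x,y) over all 6 cells.
  cell (0,a): −0.13·ln0.13 = 0.2652
  cell (0,b): −0.12·ln0.12 = 0.2544
  cell (0,c): −0.07·ln0.07 = 0.1861
  cell (1,a): −0.13·ln0.13 = 0.2652
  cell (1,b): −0.36·ln0.36 = 0.3678
  cell (1,c): −0.19·ln0.19 = 0.3155
Sum = 1.654 nats.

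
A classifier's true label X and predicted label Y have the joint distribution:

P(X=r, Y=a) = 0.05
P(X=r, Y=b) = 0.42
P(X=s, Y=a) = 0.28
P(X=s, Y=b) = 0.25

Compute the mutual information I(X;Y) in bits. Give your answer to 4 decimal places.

0.1564 bits

Marginals: p(X) = (0.4700, 0.5300), p(Y) = (0.3300, 0.6700).
I(X;Y) = Σ p(x,y)·log₂[p(x,y)/(p(x)p(y))].
  (r,a): 0.05·log₂(0.3224) = -0.08166
  (r,b): 0.42·log₂(1.3338) = 0.17451
  (s,a): 0.28·log₂(1.6009) = 0.19009
  (s,b): 0.25·log₂(0.7040) = -0.12657
Sum = 0.1564 bits.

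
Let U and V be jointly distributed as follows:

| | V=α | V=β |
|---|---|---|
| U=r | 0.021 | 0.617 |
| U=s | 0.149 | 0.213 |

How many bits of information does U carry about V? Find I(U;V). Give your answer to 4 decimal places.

Marginals: p(U) = (0.6380, 0.3620), p(V) = (0.1700, 0.8300).
I(U;V) = Σ p(x,y)·log₂[p(x,y)/(p(x)p(y))].
  (r,α): 0.021·log₂(0.1936) = -0.04974
  (r,β): 0.617·log₂(1.1652) = 0.13607
  (s,α): 0.149·log₂(2.4212) = 0.19008
  (s,β): 0.213·log₂(0.7089) = -0.10572
Sum = 0.1707 bits.

0.1707 bits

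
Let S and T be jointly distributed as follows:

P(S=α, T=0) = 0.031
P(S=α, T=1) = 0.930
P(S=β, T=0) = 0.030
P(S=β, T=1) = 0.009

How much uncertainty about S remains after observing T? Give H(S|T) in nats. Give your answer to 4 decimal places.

Marginals: p(S) = (0.9610, 0.0390), p(T) = (0.0610, 0.9390).
H(S|T) = Σ p(T) · H(S|T=·).
  T=0: p=0.0610, H(S|T=0) = 0.6930
  T=1: p=0.9390, H(S|T=1) = 0.0541
Weighted sum = 0.0931 nats.

0.0931 nats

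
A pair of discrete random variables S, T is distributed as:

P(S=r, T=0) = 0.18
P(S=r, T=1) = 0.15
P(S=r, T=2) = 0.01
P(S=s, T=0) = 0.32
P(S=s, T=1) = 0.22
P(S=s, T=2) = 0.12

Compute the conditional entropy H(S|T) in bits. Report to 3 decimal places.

0.883 bits

Chain rule: H(S|T) = H(S,T) − H(T).
Marginals: p(S) = (0.3400, 0.6600), p(T) = (0.5000, 0.3700, 0.1300).
H(S,T) = 2.2960 bits; H(T) = 1.4134 bits.
H(S|T) = 2.2960 − 1.4134 = 0.883 bits.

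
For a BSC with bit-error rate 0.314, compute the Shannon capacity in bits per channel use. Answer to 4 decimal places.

Binary symmetric channel: C = 1 − h₂(ε) where h₂ is the binary entropy function.
h₂(0.314) = −0.314·log₂0.314 − 0.686·log₂0.686 = 0.8977.
C = 1 − 0.8977 = 0.1023 bits per channel use.

0.1023 bits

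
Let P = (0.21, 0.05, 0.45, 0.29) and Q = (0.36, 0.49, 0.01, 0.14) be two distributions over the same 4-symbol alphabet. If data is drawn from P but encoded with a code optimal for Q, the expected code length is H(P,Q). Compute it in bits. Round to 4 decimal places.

4.1733 bits

H(P,Q) = −Σ p·log₂ q.
  −0.21·log₂(0.36) = 0.30953
  −0.05·log₂(0.49) = 0.05146
  −0.45·log₂(0.01) = 2.98974
  −0.29·log₂(0.14) = 0.82259
H(P,Q) = 4.1733 bits.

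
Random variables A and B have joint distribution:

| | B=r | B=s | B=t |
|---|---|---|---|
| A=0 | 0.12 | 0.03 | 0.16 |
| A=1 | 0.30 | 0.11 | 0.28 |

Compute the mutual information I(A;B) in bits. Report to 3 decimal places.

0.010 bits

Marginals: p(A) = (0.3100, 0.6900), p(B) = (0.4200, 0.1400, 0.4400).
I(A;B) = H(A) + H(B) − H(A,B).
H(A) = 0.8932, H(B) = 1.4439, H(A,B) = 2.3274.
I(A;B) = 0.8932 + 1.4439 − 2.3274 = 0.010 bits.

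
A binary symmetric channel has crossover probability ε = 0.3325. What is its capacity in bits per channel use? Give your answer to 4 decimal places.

0.0825 bits

Binary symmetric channel: C = 1 − h₂(ε) where h₂ is the binary entropy function.
h₂(0.3325) = −0.3325·log₂0.3325 − 0.6675·log₂0.6675 = 0.9175.
C = 1 − 0.9175 = 0.0825 bits per channel use.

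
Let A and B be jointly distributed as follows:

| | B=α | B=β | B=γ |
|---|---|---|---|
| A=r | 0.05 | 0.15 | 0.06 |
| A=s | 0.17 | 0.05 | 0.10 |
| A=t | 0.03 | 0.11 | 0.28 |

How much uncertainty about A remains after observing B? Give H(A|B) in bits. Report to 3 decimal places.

Marginals: p(A) = (0.2600, 0.3200, 0.4200), p(B) = (0.2500, 0.3100, 0.4400).
H(A|B) = Σ p(B) · H(A|B=·).
  B=α: p=0.2500, H(A|B=α) = 1.2098
  B=β: p=0.3100, H(A|B=β) = 1.4617
  B=γ: p=0.4400, H(A|B=γ) = 1.2927
Weighted sum = 1.324 bits.

1.324 bits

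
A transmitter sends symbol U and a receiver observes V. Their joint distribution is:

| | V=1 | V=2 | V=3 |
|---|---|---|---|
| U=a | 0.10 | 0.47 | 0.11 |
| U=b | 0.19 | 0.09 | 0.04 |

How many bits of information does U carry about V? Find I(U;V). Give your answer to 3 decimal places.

0.153 bits

Marginals: p(U) = (0.6800, 0.3200), p(V) = (0.2900, 0.5600, 0.1500).
I(U;V) = Σ p(x,y)·log₂[p(x,y)/(p(x)p(y))].
  (a,1): 0.10·log₂(0.5071) = -0.0980
  (a,2): 0.47·log₂(1.2342) = 0.1427
  (a,3): 0.11·log₂(1.0784) = 0.0120
  (b,1): 0.19·log₂(2.0474) = 0.1964
  (b,2): 0.09·log₂(0.5022) = -0.0894
  (b,3): 0.04·log₂(0.8333) = -0.0105
Sum = 0.153 bits.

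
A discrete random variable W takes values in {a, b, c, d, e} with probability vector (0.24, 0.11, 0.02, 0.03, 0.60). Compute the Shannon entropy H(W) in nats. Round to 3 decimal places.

H(W) = −Σ p·ln p.
  −(0.24)·ln(0.24) = 0.3425
  −(0.11)·ln(0.11) = 0.2428
  −(0.02)·ln(0.02) = 0.0782
  −(0.03)·ln(0.03) = 0.1052
  −(0.60)·ln(0.60) = 0.3065
Sum: 0.3425 + 0.2428 + 0.0782 + 0.1052 + 0.3065 = 1.075 nats.

1.075 nats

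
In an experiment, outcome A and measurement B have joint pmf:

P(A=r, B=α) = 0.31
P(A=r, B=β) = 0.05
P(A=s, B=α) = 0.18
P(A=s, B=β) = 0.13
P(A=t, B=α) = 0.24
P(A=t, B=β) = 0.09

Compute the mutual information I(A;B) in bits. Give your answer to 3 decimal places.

0.049 bits

Marginals: p(A) = (0.3600, 0.3100, 0.3300), p(B) = (0.7300, 0.2700).
I(A;B) = H(A) + H(B) − H(A,B).
H(A) = 1.5822, H(B) = 0.8415, H(A,B) = 2.3746.
I(A;B) = 1.5822 + 0.8415 − 2.3746 = 0.049 bits.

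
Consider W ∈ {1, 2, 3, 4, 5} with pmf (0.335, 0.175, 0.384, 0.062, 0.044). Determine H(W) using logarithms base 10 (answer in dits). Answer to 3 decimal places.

H(W) = −Σ p·log₁₀ p.
  −(0.335)·log₁₀(0.335) = 0.1591
  −(0.175)·log₁₀(0.175) = 0.1325
  −(0.384)·log₁₀(0.384) = 0.1596
  −(0.062)·log₁₀(0.062) = 0.0749
  −(0.044)·log₁₀(0.044) = 0.0597
Sum: 0.1591 + 0.1325 + 0.1596 + 0.0749 + 0.0597 = 0.586 dits.

0.586 dits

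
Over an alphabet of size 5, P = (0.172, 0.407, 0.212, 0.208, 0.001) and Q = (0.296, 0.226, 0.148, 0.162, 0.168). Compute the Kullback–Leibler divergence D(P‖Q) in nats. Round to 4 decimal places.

0.2691 nats

D(P‖Q) = Σ p·ln(p/q).
  0.172·ln(0.172/0.296) = -0.09337
  0.407·ln(0.407/0.226) = 0.23943
  0.212·ln(0.212/0.148) = 0.07619
  0.208·ln(0.208/0.162) = 0.05199
  0.001·ln(0.001/0.168) = -0.00512
D(P‖Q) = 0.2691 nats.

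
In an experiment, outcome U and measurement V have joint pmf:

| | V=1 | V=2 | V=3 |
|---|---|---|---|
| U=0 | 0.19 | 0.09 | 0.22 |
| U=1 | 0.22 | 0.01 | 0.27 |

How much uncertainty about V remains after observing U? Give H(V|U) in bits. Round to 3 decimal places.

1.305 bits

Chain rule: H(V|U) = H(U,V) − H(U).
Marginals: p(U) = (0.5000, 0.5000), p(V) = (0.4100, 0.1000, 0.4900).
H(U,V) = 2.3055 bits; H(U) = 1.0000 bits.
H(V|U) = 2.3055 − 1.0000 = 1.305 bits.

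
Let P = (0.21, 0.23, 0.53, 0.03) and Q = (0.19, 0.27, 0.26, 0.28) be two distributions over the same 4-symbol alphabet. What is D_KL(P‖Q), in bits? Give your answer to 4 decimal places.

0.4250 bits

D(P‖Q) = Σ p·log₂(p/q).
  0.21·log₂(0.21/0.19) = 0.03032
  0.23·log₂(0.23/0.27) = -0.05320
  0.53·log₂(0.53/0.26) = 0.54456
  0.03·log₂(0.03/0.28) = -0.09667
D(P‖Q) = 0.4250 bits.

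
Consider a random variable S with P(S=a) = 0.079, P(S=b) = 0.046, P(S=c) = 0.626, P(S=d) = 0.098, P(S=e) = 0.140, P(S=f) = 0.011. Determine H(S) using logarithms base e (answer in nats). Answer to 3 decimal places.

H(S) = −Σ p·ln p.
  −(0.079)·ln(0.079) = 0.2005
  −(0.046)·ln(0.046) = 0.1416
  −(0.626)·ln(0.626) = 0.2932
  −(0.098)·ln(0.098) = 0.2276
  −(0.140)·ln(0.140) = 0.2753
  −(0.011)·ln(0.011) = 0.0496
Sum: 0.2005 + 0.1416 + 0.2932 + 0.2276 + 0.2753 + 0.0496 = 1.188 nats.

1.188 nats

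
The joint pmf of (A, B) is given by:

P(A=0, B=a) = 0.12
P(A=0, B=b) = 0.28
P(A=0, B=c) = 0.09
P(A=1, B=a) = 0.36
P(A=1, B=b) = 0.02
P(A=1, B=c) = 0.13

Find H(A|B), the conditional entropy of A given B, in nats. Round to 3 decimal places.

0.492 nats

Marginals: p(A) = (0.4900, 0.5100), p(B) = (0.4800, 0.3000, 0.2200).
H(A|B) = Σ p(B) · H(A|B=·).
  B=a: p=0.4800, H(A|B=a) = 0.5623
  B=b: p=0.3000, H(A|B=b) = 0.2449
  B=c: p=0.2200, H(A|B=c) = 0.6765
Weighted sum = 0.492 nats.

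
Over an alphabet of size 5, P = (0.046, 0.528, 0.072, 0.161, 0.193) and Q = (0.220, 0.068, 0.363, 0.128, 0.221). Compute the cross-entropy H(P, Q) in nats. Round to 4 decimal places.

H(P,Q) = −Σ p·ln q.
  −0.046·ln(0.220) = 0.06965
  −0.528·ln(0.068) = 1.41939
  −0.072·ln(0.363) = 0.07296
  −0.161·ln(0.128) = 0.33097
  −0.193·ln(0.221) = 0.29135
H(P,Q) = 2.1843 nats.

2.1843 nats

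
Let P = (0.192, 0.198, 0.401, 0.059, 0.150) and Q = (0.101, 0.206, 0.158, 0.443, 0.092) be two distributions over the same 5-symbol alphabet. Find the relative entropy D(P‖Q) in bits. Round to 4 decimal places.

D(P‖Q) = Σ p·log₂(p/q).
  0.192·log₂(0.192/0.101) = 0.17794
  0.198·log₂(0.198/0.206) = -0.01131
  0.401·log₂(0.401/0.158) = 0.53881
  0.059·log₂(0.059/0.443) = -0.17160
  0.150·log₂(0.150/0.092) = 0.10579
D(P‖Q) = 0.6396 bits.

0.6396 bits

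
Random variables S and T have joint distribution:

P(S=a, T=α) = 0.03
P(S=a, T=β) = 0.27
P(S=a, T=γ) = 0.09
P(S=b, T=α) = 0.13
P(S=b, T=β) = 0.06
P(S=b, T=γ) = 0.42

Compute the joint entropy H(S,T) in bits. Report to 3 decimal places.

H(S,T) = −Σ p(x,y)·log₂ p(x,y) over all 6 cells.
  cell (a,α): −0.03·log₂0.03 = 0.1518
  cell (a,β): −0.27·log₂0.27 = 0.5100
  cell (a,γ): −0.09·log₂0.09 = 0.3127
  cell (b,α): −0.13·log₂0.13 = 0.3826
  cell (b,β): −0.06·log₂0.06 = 0.2435
  cell (b,γ): −0.42·log₂0.42 = 0.5256
Sum = 2.126 bits.

2.126 bits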